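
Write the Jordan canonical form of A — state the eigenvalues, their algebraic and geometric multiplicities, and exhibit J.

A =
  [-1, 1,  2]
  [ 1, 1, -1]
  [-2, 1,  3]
J_3(1)

The characteristic polynomial is
  det(x·I − A) = x^3 - 3*x^2 + 3*x - 1 = (x - 1)^3

Eigenvalues and multiplicities (the geometric multiplicity of λ is n − rank(A − λI), which equals the number of Jordan blocks for λ):
  λ = 1: algebraic multiplicity = 3, geometric multiplicity = 1

Determining the block sizes for each eigenvalue:
  λ = 1: one block (gm = 1), so the single block has size am = 3 → block sizes [3]

Assembling the blocks gives a Jordan form
J =
  [1, 1, 0]
  [0, 1, 1]
  [0, 0, 1]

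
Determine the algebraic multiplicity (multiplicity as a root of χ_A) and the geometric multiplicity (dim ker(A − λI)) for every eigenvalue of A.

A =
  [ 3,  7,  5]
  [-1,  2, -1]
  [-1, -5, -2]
λ = 1: alg = 3, geom = 1

Step 1 — factor the characteristic polynomial to read off the algebraic multiplicities:
  χ_A(x) = (x - 1)^3

Step 2 — compute geometric multiplicities via the rank-nullity identity g(λ) = n − rank(A − λI):
  rank(A − (1)·I) = 2, so dim ker(A − (1)·I) = n − 2 = 1

Summary:
  λ = 1: algebraic multiplicity = 3, geometric multiplicity = 1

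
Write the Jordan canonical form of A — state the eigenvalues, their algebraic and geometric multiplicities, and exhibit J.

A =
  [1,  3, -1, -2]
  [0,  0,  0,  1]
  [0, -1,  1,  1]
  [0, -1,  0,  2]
J_2(1) ⊕ J_2(1)

The characteristic polynomial is
  det(x·I − A) = x^4 - 4*x^3 + 6*x^2 - 4*x + 1 = (x - 1)^4

Eigenvalues and multiplicities (the geometric multiplicity of λ is n − rank(A − λI), which equals the number of Jordan blocks for λ):
  λ = 1: algebraic multiplicity = 4, geometric multiplicity = 2

Determining the block sizes for each eigenvalue:
  λ = 1: with am = 4 and gm = 2, the partition is not yet determined (e.g. several partitions of 4 into 2 parts exist). Let N = A − (1)·I. Computing rank(N^1) = 2, rank(N^2) = 0; the number of blocks of size ≥ j is rank(N^{j−1}) − rank(N^j), giving [2, 2]. So we have 2 block(s) of size 2 → block sizes [2, 2]

Assembling the blocks gives a Jordan form
J =
  [1, 1, 0, 0]
  [0, 1, 0, 0]
  [0, 0, 1, 1]
  [0, 0, 0, 1]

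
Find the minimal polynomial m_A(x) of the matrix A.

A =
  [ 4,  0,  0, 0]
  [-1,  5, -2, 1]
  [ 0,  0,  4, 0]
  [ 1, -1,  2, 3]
x^2 - 8*x + 16

The characteristic polynomial is χ_A(x) = (x - 4)^4, so the eigenvalues are known. The minimal polynomial is
  m_A(x) = Π_λ (x − λ)^{k_λ}
where k_λ is the size of the *largest* Jordan block for λ (equivalently, the smallest k with (A − λI)^k v = 0 for every generalised eigenvector v of λ).

  λ = 4: largest Jordan block has size 2, contributing (x − 4)^2

So m_A(x) = (x - 4)^2 = x^2 - 8*x + 16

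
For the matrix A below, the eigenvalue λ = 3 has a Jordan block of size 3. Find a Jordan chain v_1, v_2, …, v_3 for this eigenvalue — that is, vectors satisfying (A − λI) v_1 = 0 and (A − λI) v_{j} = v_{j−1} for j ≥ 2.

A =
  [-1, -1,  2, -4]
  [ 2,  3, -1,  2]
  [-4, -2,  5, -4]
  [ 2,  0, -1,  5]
A Jordan chain for λ = 3 of length 3:
v_1 = (-2, 0, -4, 0)ᵀ
v_2 = (-4, 2, -4, 2)ᵀ
v_3 = (1, 0, 0, 0)ᵀ

Let N = A − (3)·I. We want v_3 with N^3 v_3 = 0 but N^2 v_3 ≠ 0; then v_{j-1} := N · v_j for j = 3, …, 2.

Pick v_3 = (1, 0, 0, 0)ᵀ.
Then v_2 = N · v_3 = (-4, 2, -4, 2)ᵀ.
Then v_1 = N · v_2 = (-2, 0, -4, 0)ᵀ.

Sanity check: (A − (3)·I) v_1 = (0, 0, 0, 0)ᵀ = 0. ✓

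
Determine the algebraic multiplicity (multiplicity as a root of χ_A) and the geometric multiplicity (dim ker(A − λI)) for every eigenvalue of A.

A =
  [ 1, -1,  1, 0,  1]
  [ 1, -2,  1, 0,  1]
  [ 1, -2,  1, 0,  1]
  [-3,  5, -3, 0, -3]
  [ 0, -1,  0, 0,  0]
λ = 0: alg = 5, geom = 3

Step 1 — factor the characteristic polynomial to read off the algebraic multiplicities:
  χ_A(x) = x^5

Step 2 — compute geometric multiplicities via the rank-nullity identity g(λ) = n − rank(A − λI):
  rank(A − (0)·I) = 2, so dim ker(A − (0)·I) = n − 2 = 3

Summary:
  λ = 0: algebraic multiplicity = 5, geometric multiplicity = 3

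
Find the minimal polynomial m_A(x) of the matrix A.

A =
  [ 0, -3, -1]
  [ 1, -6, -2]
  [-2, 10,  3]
x^3 + 3*x^2 + 3*x + 1

The characteristic polynomial is χ_A(x) = (x + 1)^3, so the eigenvalues are known. The minimal polynomial is
  m_A(x) = Π_λ (x − λ)^{k_λ}
where k_λ is the size of the *largest* Jordan block for λ (equivalently, the smallest k with (A − λI)^k v = 0 for every generalised eigenvector v of λ).

  λ = -1: largest Jordan block has size 3, contributing (x + 1)^3

So m_A(x) = (x + 1)^3 = x^3 + 3*x^2 + 3*x + 1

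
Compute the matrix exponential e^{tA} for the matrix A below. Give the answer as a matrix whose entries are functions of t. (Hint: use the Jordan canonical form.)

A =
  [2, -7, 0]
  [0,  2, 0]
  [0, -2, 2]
e^{tA} =
  [exp(2*t), -7*t*exp(2*t), 0]
  [0, exp(2*t), 0]
  [0, -2*t*exp(2*t), exp(2*t)]

Strategy: write A = P · J · P⁻¹ where J is a Jordan canonical form, so e^{tA} = P · e^{tJ} · P⁻¹, and e^{tJ} can be computed block-by-block.

A has Jordan form
J =
  [2, 1, 0]
  [0, 2, 0]
  [0, 0, 2]
(up to reordering of blocks).

Per-block formulas:
  For a 2×2 Jordan block J_2(2): exp(t · J_2(2)) = e^(2t)·(I + t·N), where N is the 2×2 nilpotent shift.
  For a 1×1 block at λ = 2: exp(t · [2]) = [e^(2t)].

After assembling e^{tJ} and conjugating by P, we get:

e^{tA} =
  [exp(2*t), -7*t*exp(2*t), 0]
  [0, exp(2*t), 0]
  [0, -2*t*exp(2*t), exp(2*t)]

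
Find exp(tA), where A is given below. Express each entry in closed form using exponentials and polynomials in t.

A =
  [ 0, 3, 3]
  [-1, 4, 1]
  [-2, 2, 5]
e^{tA} =
  [-3*t*exp(3*t) + exp(3*t), 3*t*exp(3*t), 3*t*exp(3*t)]
  [-t*exp(3*t), t*exp(3*t) + exp(3*t), t*exp(3*t)]
  [-2*t*exp(3*t), 2*t*exp(3*t), 2*t*exp(3*t) + exp(3*t)]

Strategy: write A = P · J · P⁻¹ where J is a Jordan canonical form, so e^{tA} = P · e^{tJ} · P⁻¹, and e^{tJ} can be computed block-by-block.

A has Jordan form
J =
  [3, 1, 0]
  [0, 3, 0]
  [0, 0, 3]
(up to reordering of blocks).

Per-block formulas:
  For a 2×2 Jordan block J_2(3): exp(t · J_2(3)) = e^(3t)·(I + t·N), where N is the 2×2 nilpotent shift.
  For a 1×1 block at λ = 3: exp(t · [3]) = [e^(3t)].

After assembling e^{tJ} and conjugating by P, we get:

e^{tA} =
  [-3*t*exp(3*t) + exp(3*t), 3*t*exp(3*t), 3*t*exp(3*t)]
  [-t*exp(3*t), t*exp(3*t) + exp(3*t), t*exp(3*t)]
  [-2*t*exp(3*t), 2*t*exp(3*t), 2*t*exp(3*t) + exp(3*t)]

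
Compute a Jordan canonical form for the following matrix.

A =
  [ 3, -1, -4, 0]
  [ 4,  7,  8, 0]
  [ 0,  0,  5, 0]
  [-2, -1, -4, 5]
J_2(5) ⊕ J_1(5) ⊕ J_1(5)

The characteristic polynomial is
  det(x·I − A) = x^4 - 20*x^3 + 150*x^2 - 500*x + 625 = (x - 5)^4

Eigenvalues and multiplicities (the geometric multiplicity of λ is n − rank(A − λI), which equals the number of Jordan blocks for λ):
  λ = 5: algebraic multiplicity = 4, geometric multiplicity = 3

Determining the block sizes for each eigenvalue:
  λ = 5: 3 blocks summing to 4 forces exactly one block of size 2 and the rest size 1 → block sizes [2, 1, 1]

Assembling the blocks gives a Jordan form
J =
  [5, 1, 0, 0]
  [0, 5, 0, 0]
  [0, 0, 5, 0]
  [0, 0, 0, 5]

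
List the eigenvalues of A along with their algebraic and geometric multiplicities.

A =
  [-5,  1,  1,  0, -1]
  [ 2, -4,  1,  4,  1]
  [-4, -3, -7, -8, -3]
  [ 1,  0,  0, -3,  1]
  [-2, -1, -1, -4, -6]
λ = -5: alg = 5, geom = 2

Step 1 — factor the characteristic polynomial to read off the algebraic multiplicities:
  χ_A(x) = (x + 5)^5

Step 2 — compute geometric multiplicities via the rank-nullity identity g(λ) = n − rank(A − λI):
  rank(A − (-5)·I) = 3, so dim ker(A − (-5)·I) = n − 3 = 2

Summary:
  λ = -5: algebraic multiplicity = 5, geometric multiplicity = 2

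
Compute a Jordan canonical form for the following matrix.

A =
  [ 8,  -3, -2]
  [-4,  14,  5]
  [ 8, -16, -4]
J_3(6)

The characteristic polynomial is
  det(x·I − A) = x^3 - 18*x^2 + 108*x - 216 = (x - 6)^3

Eigenvalues and multiplicities (the geometric multiplicity of λ is n − rank(A − λI), which equals the number of Jordan blocks for λ):
  λ = 6: algebraic multiplicity = 3, geometric multiplicity = 1

Determining the block sizes for each eigenvalue:
  λ = 6: one block (gm = 1), so the single block has size am = 3 → block sizes [3]

Assembling the blocks gives a Jordan form
J =
  [6, 1, 0]
  [0, 6, 1]
  [0, 0, 6]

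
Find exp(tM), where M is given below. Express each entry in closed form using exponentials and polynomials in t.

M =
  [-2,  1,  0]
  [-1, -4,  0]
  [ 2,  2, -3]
e^{tM} =
  [t*exp(-3*t) + exp(-3*t), t*exp(-3*t), 0]
  [-t*exp(-3*t), -t*exp(-3*t) + exp(-3*t), 0]
  [2*t*exp(-3*t), 2*t*exp(-3*t), exp(-3*t)]

Strategy: write M = P · J · P⁻¹ where J is a Jordan canonical form, so e^{tM} = P · e^{tJ} · P⁻¹, and e^{tJ} can be computed block-by-block.

M has Jordan form
J =
  [-3,  1,  0]
  [ 0, -3,  0]
  [ 0,  0, -3]
(up to reordering of blocks).

Per-block formulas:
  For a 2×2 Jordan block J_2(-3): exp(t · J_2(-3)) = e^(-3t)·(I + t·N), where N is the 2×2 nilpotent shift.
  For a 1×1 block at λ = -3: exp(t · [-3]) = [e^(-3t)].

After assembling e^{tJ} and conjugating by P, we get:

e^{tM} =
  [t*exp(-3*t) + exp(-3*t), t*exp(-3*t), 0]
  [-t*exp(-3*t), -t*exp(-3*t) + exp(-3*t), 0]
  [2*t*exp(-3*t), 2*t*exp(-3*t), exp(-3*t)]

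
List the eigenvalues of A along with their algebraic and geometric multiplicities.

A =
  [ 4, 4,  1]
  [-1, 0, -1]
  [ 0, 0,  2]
λ = 2: alg = 3, geom = 1

Step 1 — factor the characteristic polynomial to read off the algebraic multiplicities:
  χ_A(x) = (x - 2)^3

Step 2 — compute geometric multiplicities via the rank-nullity identity g(λ) = n − rank(A − λI):
  rank(A − (2)·I) = 2, so dim ker(A − (2)·I) = n − 2 = 1

Summary:
  λ = 2: algebraic multiplicity = 3, geometric multiplicity = 1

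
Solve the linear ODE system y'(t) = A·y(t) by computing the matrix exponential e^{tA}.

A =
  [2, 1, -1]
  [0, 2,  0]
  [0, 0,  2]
e^{tA} =
  [exp(2*t), t*exp(2*t), -t*exp(2*t)]
  [0, exp(2*t), 0]
  [0, 0, exp(2*t)]

Strategy: write A = P · J · P⁻¹ where J is a Jordan canonical form, so e^{tA} = P · e^{tJ} · P⁻¹, and e^{tJ} can be computed block-by-block.

A has Jordan form
J =
  [2, 1, 0]
  [0, 2, 0]
  [0, 0, 2]
(up to reordering of blocks).

Per-block formulas:
  For a 2×2 Jordan block J_2(2): exp(t · J_2(2)) = e^(2t)·(I + t·N), where N is the 2×2 nilpotent shift.
  For a 1×1 block at λ = 2: exp(t · [2]) = [e^(2t)].

After assembling e^{tJ} and conjugating by P, we get:

e^{tA} =
  [exp(2*t), t*exp(2*t), -t*exp(2*t)]
  [0, exp(2*t), 0]
  [0, 0, exp(2*t)]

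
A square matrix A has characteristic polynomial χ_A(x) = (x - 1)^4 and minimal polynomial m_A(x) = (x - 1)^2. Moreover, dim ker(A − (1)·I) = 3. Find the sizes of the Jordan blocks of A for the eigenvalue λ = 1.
Block sizes for λ = 1: [2, 1, 1]

Step 1 — from the characteristic polynomial, algebraic multiplicity of λ = 1 is 4. From dim ker(A − (1)·I) = 3, there are exactly 3 Jordan blocks for λ = 1.
Step 2 — from the minimal polynomial, the factor (x − 1)^2 tells us the largest block for λ = 1 has size 2.
Step 3 — with total size 4, 3 blocks, and largest block 2, the block sizes (in nonincreasing order) are [2, 1, 1].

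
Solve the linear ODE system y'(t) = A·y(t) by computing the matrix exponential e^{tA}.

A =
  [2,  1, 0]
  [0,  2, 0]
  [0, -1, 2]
e^{tA} =
  [exp(2*t), t*exp(2*t), 0]
  [0, exp(2*t), 0]
  [0, -t*exp(2*t), exp(2*t)]

Strategy: write A = P · J · P⁻¹ where J is a Jordan canonical form, so e^{tA} = P · e^{tJ} · P⁻¹, and e^{tJ} can be computed block-by-block.

A has Jordan form
J =
  [2, 1, 0]
  [0, 2, 0]
  [0, 0, 2]
(up to reordering of blocks).

Per-block formulas:
  For a 2×2 Jordan block J_2(2): exp(t · J_2(2)) = e^(2t)·(I + t·N), where N is the 2×2 nilpotent shift.
  For a 1×1 block at λ = 2: exp(t · [2]) = [e^(2t)].

After assembling e^{tJ} and conjugating by P, we get:

e^{tA} =
  [exp(2*t), t*exp(2*t), 0]
  [0, exp(2*t), 0]
  [0, -t*exp(2*t), exp(2*t)]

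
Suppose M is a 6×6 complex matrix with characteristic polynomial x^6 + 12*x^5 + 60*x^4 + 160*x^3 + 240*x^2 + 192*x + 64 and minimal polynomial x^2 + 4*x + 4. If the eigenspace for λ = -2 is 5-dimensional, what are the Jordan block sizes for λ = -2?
Block sizes for λ = -2: [2, 1, 1, 1, 1]

Step 1 — from the characteristic polynomial, algebraic multiplicity of λ = -2 is 6. From dim ker(M − (-2)·I) = 5, there are exactly 5 Jordan blocks for λ = -2.
Step 2 — from the minimal polynomial, the factor (x + 2)^2 tells us the largest block for λ = -2 has size 2.
Step 3 — with total size 6, 5 blocks, and largest block 2, the block sizes (in nonincreasing order) are [2, 1, 1, 1, 1].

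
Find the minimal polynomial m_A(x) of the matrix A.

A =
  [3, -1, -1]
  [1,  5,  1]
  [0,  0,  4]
x^2 - 8*x + 16

The characteristic polynomial is χ_A(x) = (x - 4)^3, so the eigenvalues are known. The minimal polynomial is
  m_A(x) = Π_λ (x − λ)^{k_λ}
where k_λ is the size of the *largest* Jordan block for λ (equivalently, the smallest k with (A − λI)^k v = 0 for every generalised eigenvector v of λ).

  λ = 4: largest Jordan block has size 2, contributing (x − 4)^2

So m_A(x) = (x - 4)^2 = x^2 - 8*x + 16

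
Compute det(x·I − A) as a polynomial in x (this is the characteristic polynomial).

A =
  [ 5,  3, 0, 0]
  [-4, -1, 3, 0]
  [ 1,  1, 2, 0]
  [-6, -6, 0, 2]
x^4 - 8*x^3 + 24*x^2 - 32*x + 16

Expanding det(x·I − A) (e.g. by cofactor expansion or by noting that A is similar to its Jordan form J, which has the same characteristic polynomial as A) gives
  χ_A(x) = x^4 - 8*x^3 + 24*x^2 - 32*x + 16
which factors as (x - 2)^4. The eigenvalues (with algebraic multiplicities) are λ = 2 with multiplicity 4.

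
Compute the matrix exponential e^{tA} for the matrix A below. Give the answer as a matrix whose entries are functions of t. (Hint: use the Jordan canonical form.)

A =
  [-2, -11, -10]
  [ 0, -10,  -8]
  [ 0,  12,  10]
e^{tA} =
  [exp(-2*t), -3*t*exp(-2*t) - 2*exp(2*t) + 2*exp(-2*t), -2*t*exp(-2*t) - 2*exp(2*t) + 2*exp(-2*t)]
  [0, -2*exp(2*t) + 3*exp(-2*t), -2*exp(2*t) + 2*exp(-2*t)]
  [0, 3*exp(2*t) - 3*exp(-2*t), 3*exp(2*t) - 2*exp(-2*t)]

Strategy: write A = P · J · P⁻¹ where J is a Jordan canonical form, so e^{tA} = P · e^{tJ} · P⁻¹, and e^{tJ} can be computed block-by-block.

A has Jordan form
J =
  [-2,  1, 0]
  [ 0, -2, 0]
  [ 0,  0, 2]
(up to reordering of blocks).

Per-block formulas:
  For a 2×2 Jordan block J_2(-2): exp(t · J_2(-2)) = e^(-2t)·(I + t·N), where N is the 2×2 nilpotent shift.
  For a 1×1 block at λ = 2: exp(t · [2]) = [e^(2t)].

After assembling e^{tJ} and conjugating by P, we get:

e^{tA} =
  [exp(-2*t), -3*t*exp(-2*t) - 2*exp(2*t) + 2*exp(-2*t), -2*t*exp(-2*t) - 2*exp(2*t) + 2*exp(-2*t)]
  [0, -2*exp(2*t) + 3*exp(-2*t), -2*exp(2*t) + 2*exp(-2*t)]
  [0, 3*exp(2*t) - 3*exp(-2*t), 3*exp(2*t) - 2*exp(-2*t)]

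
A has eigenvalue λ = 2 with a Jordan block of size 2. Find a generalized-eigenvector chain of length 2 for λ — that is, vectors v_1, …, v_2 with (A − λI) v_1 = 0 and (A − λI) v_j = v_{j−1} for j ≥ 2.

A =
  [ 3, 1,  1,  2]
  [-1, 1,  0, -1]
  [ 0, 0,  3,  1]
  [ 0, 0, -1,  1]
A Jordan chain for λ = 2 of length 2:
v_1 = (1, -1, 0, 0)ᵀ
v_2 = (1, 0, 0, 0)ᵀ

Let N = A − (2)·I. We want v_2 with N^2 v_2 = 0 but N^1 v_2 ≠ 0; then v_{j-1} := N · v_j for j = 2, …, 2.

Pick v_2 = (1, 0, 0, 0)ᵀ.
Then v_1 = N · v_2 = (1, -1, 0, 0)ᵀ.

Sanity check: (A − (2)·I) v_1 = (0, 0, 0, 0)ᵀ = 0. ✓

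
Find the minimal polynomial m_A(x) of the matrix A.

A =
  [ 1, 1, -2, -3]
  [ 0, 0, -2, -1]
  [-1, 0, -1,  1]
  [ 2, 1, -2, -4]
x^2 + 2*x + 1

The characteristic polynomial is χ_A(x) = (x + 1)^4, so the eigenvalues are known. The minimal polynomial is
  m_A(x) = Π_λ (x − λ)^{k_λ}
where k_λ is the size of the *largest* Jordan block for λ (equivalently, the smallest k with (A − λI)^k v = 0 for every generalised eigenvector v of λ).

  λ = -1: largest Jordan block has size 2, contributing (x + 1)^2

So m_A(x) = (x + 1)^2 = x^2 + 2*x + 1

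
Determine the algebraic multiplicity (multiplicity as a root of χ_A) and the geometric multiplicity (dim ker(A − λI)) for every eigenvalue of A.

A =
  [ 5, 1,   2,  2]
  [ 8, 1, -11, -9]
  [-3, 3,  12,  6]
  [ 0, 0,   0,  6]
λ = 6: alg = 4, geom = 2

Step 1 — factor the characteristic polynomial to read off the algebraic multiplicities:
  χ_A(x) = (x - 6)^4

Step 2 — compute geometric multiplicities via the rank-nullity identity g(λ) = n − rank(A − λI):
  rank(A − (6)·I) = 2, so dim ker(A − (6)·I) = n − 2 = 2

Summary:
  λ = 6: algebraic multiplicity = 4, geometric multiplicity = 2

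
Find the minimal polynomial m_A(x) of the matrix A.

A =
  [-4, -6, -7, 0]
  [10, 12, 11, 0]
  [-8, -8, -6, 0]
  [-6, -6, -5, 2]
x^3 - 2*x^2 - 4*x + 8

The characteristic polynomial is χ_A(x) = (x - 2)^3*(x + 2), so the eigenvalues are known. The minimal polynomial is
  m_A(x) = Π_λ (x − λ)^{k_λ}
where k_λ is the size of the *largest* Jordan block for λ (equivalently, the smallest k with (A − λI)^k v = 0 for every generalised eigenvector v of λ).

  λ = -2: largest Jordan block has size 1, contributing (x + 2)
  λ = 2: largest Jordan block has size 2, contributing (x − 2)^2

So m_A(x) = (x - 2)^2*(x + 2) = x^3 - 2*x^2 - 4*x + 8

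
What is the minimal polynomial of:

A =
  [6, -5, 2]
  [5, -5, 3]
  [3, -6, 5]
x^3 - 6*x^2 + 12*x - 8

The characteristic polynomial is χ_A(x) = (x - 2)^3, so the eigenvalues are known. The minimal polynomial is
  m_A(x) = Π_λ (x − λ)^{k_λ}
where k_λ is the size of the *largest* Jordan block for λ (equivalently, the smallest k with (A − λI)^k v = 0 for every generalised eigenvector v of λ).

  λ = 2: largest Jordan block has size 3, contributing (x − 2)^3

So m_A(x) = (x - 2)^3 = x^3 - 6*x^2 + 12*x - 8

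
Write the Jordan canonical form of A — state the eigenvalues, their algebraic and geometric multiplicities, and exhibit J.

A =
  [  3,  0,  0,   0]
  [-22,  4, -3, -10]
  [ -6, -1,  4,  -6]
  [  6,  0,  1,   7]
J_1(3) ⊕ J_3(5)

The characteristic polynomial is
  det(x·I − A) = x^4 - 18*x^3 + 120*x^2 - 350*x + 375 = (x - 5)^3*(x - 3)

Eigenvalues and multiplicities (the geometric multiplicity of λ is n − rank(A − λI), which equals the number of Jordan blocks for λ):
  λ = 3: algebraic multiplicity = 1, geometric multiplicity = 1
  λ = 5: algebraic multiplicity = 3, geometric multiplicity = 1

Determining the block sizes for each eigenvalue:
  λ = 3: one block (gm = 1), so the single block has size am = 1 → block sizes [1]
  λ = 5: one block (gm = 1), so the single block has size am = 3 → block sizes [3]

Assembling the blocks gives a Jordan form
J =
  [3, 0, 0, 0]
  [0, 5, 1, 0]
  [0, 0, 5, 1]
  [0, 0, 0, 5]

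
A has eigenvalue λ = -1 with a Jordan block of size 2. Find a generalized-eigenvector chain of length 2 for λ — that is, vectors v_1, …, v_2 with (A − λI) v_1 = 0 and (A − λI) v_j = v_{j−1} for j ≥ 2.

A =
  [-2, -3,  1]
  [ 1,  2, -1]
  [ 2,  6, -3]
A Jordan chain for λ = -1 of length 2:
v_1 = (-1, 1, 2)ᵀ
v_2 = (1, 0, 0)ᵀ

Let N = A − (-1)·I. We want v_2 with N^2 v_2 = 0 but N^1 v_2 ≠ 0; then v_{j-1} := N · v_j for j = 2, …, 2.

Pick v_2 = (1, 0, 0)ᵀ.
Then v_1 = N · v_2 = (-1, 1, 2)ᵀ.

Sanity check: (A − (-1)·I) v_1 = (0, 0, 0)ᵀ = 0. ✓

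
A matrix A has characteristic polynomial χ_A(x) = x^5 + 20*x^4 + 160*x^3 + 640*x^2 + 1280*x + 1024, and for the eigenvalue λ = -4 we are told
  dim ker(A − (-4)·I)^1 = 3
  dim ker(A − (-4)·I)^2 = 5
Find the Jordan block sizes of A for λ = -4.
Block sizes for λ = -4: [2, 2, 1]

From the dimensions of kernels of powers, the number of Jordan blocks of size at least j is d_j − d_{j−1} where d_j = dim ker(N^j) (with d_0 = 0). Computing the differences gives [3, 2].
The number of blocks of size exactly k is (#blocks of size ≥ k) − (#blocks of size ≥ k + 1), so the partition is: 1 block(s) of size 1, 2 block(s) of size 2.
In nonincreasing order the block sizes are [2, 2, 1].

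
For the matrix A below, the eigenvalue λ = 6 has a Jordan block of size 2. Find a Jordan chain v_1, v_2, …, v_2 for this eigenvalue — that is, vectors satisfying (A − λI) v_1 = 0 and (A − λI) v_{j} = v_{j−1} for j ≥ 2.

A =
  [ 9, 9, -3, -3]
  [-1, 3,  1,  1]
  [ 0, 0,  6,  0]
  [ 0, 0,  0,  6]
A Jordan chain for λ = 6 of length 2:
v_1 = (3, -1, 0, 0)ᵀ
v_2 = (1, 0, 0, 0)ᵀ

Let N = A − (6)·I. We want v_2 with N^2 v_2 = 0 but N^1 v_2 ≠ 0; then v_{j-1} := N · v_j for j = 2, …, 2.

Pick v_2 = (1, 0, 0, 0)ᵀ.
Then v_1 = N · v_2 = (3, -1, 0, 0)ᵀ.

Sanity check: (A − (6)·I) v_1 = (0, 0, 0, 0)ᵀ = 0. ✓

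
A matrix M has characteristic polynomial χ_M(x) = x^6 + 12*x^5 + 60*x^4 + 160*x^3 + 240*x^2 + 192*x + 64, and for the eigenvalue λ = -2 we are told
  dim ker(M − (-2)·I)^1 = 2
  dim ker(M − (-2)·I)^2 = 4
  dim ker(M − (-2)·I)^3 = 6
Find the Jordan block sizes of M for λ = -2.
Block sizes for λ = -2: [3, 3]

From the dimensions of kernels of powers, the number of Jordan blocks of size at least j is d_j − d_{j−1} where d_j = dim ker(N^j) (with d_0 = 0). Computing the differences gives [2, 2, 2].
The number of blocks of size exactly k is (#blocks of size ≥ k) − (#blocks of size ≥ k + 1), so the partition is: 2 block(s) of size 3.
In nonincreasing order the block sizes are [3, 3].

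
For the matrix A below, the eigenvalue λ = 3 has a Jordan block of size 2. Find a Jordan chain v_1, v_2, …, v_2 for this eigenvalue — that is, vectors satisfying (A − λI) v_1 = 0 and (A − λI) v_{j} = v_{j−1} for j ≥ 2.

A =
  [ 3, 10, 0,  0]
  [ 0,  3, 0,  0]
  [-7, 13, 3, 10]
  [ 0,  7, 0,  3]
A Jordan chain for λ = 3 of length 2:
v_1 = (0, 0, -7, 0)ᵀ
v_2 = (1, 0, 0, 0)ᵀ

Let N = A − (3)·I. We want v_2 with N^2 v_2 = 0 but N^1 v_2 ≠ 0; then v_{j-1} := N · v_j for j = 2, …, 2.

Pick v_2 = (1, 0, 0, 0)ᵀ.
Then v_1 = N · v_2 = (0, 0, -7, 0)ᵀ.

Sanity check: (A − (3)·I) v_1 = (0, 0, 0, 0)ᵀ = 0. ✓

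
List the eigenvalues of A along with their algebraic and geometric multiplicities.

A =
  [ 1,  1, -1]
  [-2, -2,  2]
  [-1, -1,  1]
λ = 0: alg = 3, geom = 2

Step 1 — factor the characteristic polynomial to read off the algebraic multiplicities:
  χ_A(x) = x^3

Step 2 — compute geometric multiplicities via the rank-nullity identity g(λ) = n − rank(A − λI):
  rank(A − (0)·I) = 1, so dim ker(A − (0)·I) = n − 1 = 2

Summary:
  λ = 0: algebraic multiplicity = 3, geometric multiplicity = 2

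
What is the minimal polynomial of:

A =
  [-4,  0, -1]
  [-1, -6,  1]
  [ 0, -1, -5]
x^3 + 15*x^2 + 75*x + 125

The characteristic polynomial is χ_A(x) = (x + 5)^3, so the eigenvalues are known. The minimal polynomial is
  m_A(x) = Π_λ (x − λ)^{k_λ}
where k_λ is the size of the *largest* Jordan block for λ (equivalently, the smallest k with (A − λI)^k v = 0 for every generalised eigenvector v of λ).

  λ = -5: largest Jordan block has size 3, contributing (x + 5)^3

So m_A(x) = (x + 5)^3 = x^3 + 15*x^2 + 75*x + 125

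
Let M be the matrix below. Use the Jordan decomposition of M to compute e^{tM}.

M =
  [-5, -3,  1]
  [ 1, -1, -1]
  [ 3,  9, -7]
e^{tM} =
  [exp(-5*t), -3*exp(-4*t) + 3*exp(-5*t), exp(-4*t) - exp(-5*t)]
  [exp(-4*t) - exp(-5*t), 4*exp(-4*t) - 3*exp(-5*t), -exp(-4*t) + exp(-5*t)]
  [3*exp(-4*t) - 3*exp(-5*t), 9*exp(-4*t) - 9*exp(-5*t), -2*exp(-4*t) + 3*exp(-5*t)]

Strategy: write M = P · J · P⁻¹ where J is a Jordan canonical form, so e^{tM} = P · e^{tJ} · P⁻¹, and e^{tJ} can be computed block-by-block.

M has Jordan form
J =
  [-5,  0,  0]
  [ 0, -4,  0]
  [ 0,  0, -4]
(up to reordering of blocks).

Per-block formulas:
  For a 1×1 block at λ = -5: exp(t · [-5]) = [e^(-5t)].
  For a 1×1 block at λ = -4: exp(t · [-4]) = [e^(-4t)].

After assembling e^{tJ} and conjugating by P, we get:

e^{tM} =
  [exp(-5*t), -3*exp(-4*t) + 3*exp(-5*t), exp(-4*t) - exp(-5*t)]
  [exp(-4*t) - exp(-5*t), 4*exp(-4*t) - 3*exp(-5*t), -exp(-4*t) + exp(-5*t)]
  [3*exp(-4*t) - 3*exp(-5*t), 9*exp(-4*t) - 9*exp(-5*t), -2*exp(-4*t) + 3*exp(-5*t)]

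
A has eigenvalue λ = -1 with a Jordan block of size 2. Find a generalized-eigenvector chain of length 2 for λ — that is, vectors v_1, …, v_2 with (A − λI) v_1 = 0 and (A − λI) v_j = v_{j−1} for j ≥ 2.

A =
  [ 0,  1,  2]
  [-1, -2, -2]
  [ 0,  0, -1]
A Jordan chain for λ = -1 of length 2:
v_1 = (1, -1, 0)ᵀ
v_2 = (1, 0, 0)ᵀ

Let N = A − (-1)·I. We want v_2 with N^2 v_2 = 0 but N^1 v_2 ≠ 0; then v_{j-1} := N · v_j for j = 2, …, 2.

Pick v_2 = (1, 0, 0)ᵀ.
Then v_1 = N · v_2 = (1, -1, 0)ᵀ.

Sanity check: (A − (-1)·I) v_1 = (0, 0, 0)ᵀ = 0. ✓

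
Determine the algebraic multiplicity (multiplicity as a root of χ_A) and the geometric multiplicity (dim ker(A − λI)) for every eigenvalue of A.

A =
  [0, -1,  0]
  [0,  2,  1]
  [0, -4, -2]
λ = 0: alg = 3, geom = 1

Step 1 — factor the characteristic polynomial to read off the algebraic multiplicities:
  χ_A(x) = x^3

Step 2 — compute geometric multiplicities via the rank-nullity identity g(λ) = n − rank(A − λI):
  rank(A − (0)·I) = 2, so dim ker(A − (0)·I) = n − 2 = 1

Summary:
  λ = 0: algebraic multiplicity = 3, geometric multiplicity = 1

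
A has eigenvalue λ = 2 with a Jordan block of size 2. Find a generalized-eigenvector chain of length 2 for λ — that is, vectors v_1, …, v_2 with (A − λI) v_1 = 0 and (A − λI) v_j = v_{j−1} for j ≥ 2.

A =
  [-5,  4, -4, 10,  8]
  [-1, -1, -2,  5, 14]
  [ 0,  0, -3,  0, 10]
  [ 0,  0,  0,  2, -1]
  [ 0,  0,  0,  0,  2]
A Jordan chain for λ = 2 of length 2:
v_1 = (-2, -1, 0, -1, 0)ᵀ
v_2 = (2, 3, 2, 0, 1)ᵀ

Let N = A − (2)·I. We want v_2 with N^2 v_2 = 0 but N^1 v_2 ≠ 0; then v_{j-1} := N · v_j for j = 2, …, 2.

Pick v_2 = (2, 3, 2, 0, 1)ᵀ.
Then v_1 = N · v_2 = (-2, -1, 0, -1, 0)ᵀ.

Sanity check: (A − (2)·I) v_1 = (0, 0, 0, 0, 0)ᵀ = 0. ✓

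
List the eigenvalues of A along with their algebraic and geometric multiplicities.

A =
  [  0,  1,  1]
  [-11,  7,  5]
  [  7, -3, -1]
λ = 2: alg = 3, geom = 1

Step 1 — factor the characteristic polynomial to read off the algebraic multiplicities:
  χ_A(x) = (x - 2)^3

Step 2 — compute geometric multiplicities via the rank-nullity identity g(λ) = n − rank(A − λI):
  rank(A − (2)·I) = 2, so dim ker(A − (2)·I) = n − 2 = 1

Summary:
  λ = 2: algebraic multiplicity = 3, geometric multiplicity = 1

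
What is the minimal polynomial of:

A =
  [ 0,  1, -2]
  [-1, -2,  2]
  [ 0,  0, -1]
x^2 + 2*x + 1

The characteristic polynomial is χ_A(x) = (x + 1)^3, so the eigenvalues are known. The minimal polynomial is
  m_A(x) = Π_λ (x − λ)^{k_λ}
where k_λ is the size of the *largest* Jordan block for λ (equivalently, the smallest k with (A − λI)^k v = 0 for every generalised eigenvector v of λ).

  λ = -1: largest Jordan block has size 2, contributing (x + 1)^2

So m_A(x) = (x + 1)^2 = x^2 + 2*x + 1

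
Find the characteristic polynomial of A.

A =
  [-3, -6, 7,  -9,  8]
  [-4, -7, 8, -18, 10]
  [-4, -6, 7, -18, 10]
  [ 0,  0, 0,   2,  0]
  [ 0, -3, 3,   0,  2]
x^5 - x^4 - 5*x^3 + x^2 + 8*x + 4

Expanding det(x·I − A) (e.g. by cofactor expansion or by noting that A is similar to its Jordan form J, which has the same characteristic polynomial as A) gives
  χ_A(x) = x^5 - x^4 - 5*x^3 + x^2 + 8*x + 4
which factors as (x - 2)^2*(x + 1)^3. The eigenvalues (with algebraic multiplicities) are λ = -1 with multiplicity 3, λ = 2 with multiplicity 2.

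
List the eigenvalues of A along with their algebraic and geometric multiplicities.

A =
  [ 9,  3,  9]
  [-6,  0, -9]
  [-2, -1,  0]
λ = 3: alg = 3, geom = 2

Step 1 — factor the characteristic polynomial to read off the algebraic multiplicities:
  χ_A(x) = (x - 3)^3

Step 2 — compute geometric multiplicities via the rank-nullity identity g(λ) = n − rank(A − λI):
  rank(A − (3)·I) = 1, so dim ker(A − (3)·I) = n − 1 = 2

Summary:
  λ = 3: algebraic multiplicity = 3, geometric multiplicity = 2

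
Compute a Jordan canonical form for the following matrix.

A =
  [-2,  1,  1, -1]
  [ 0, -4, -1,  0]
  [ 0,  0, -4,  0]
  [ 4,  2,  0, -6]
J_3(-4) ⊕ J_1(-4)

The characteristic polynomial is
  det(x·I − A) = x^4 + 16*x^3 + 96*x^2 + 256*x + 256 = (x + 4)^4

Eigenvalues and multiplicities (the geometric multiplicity of λ is n − rank(A − λI), which equals the number of Jordan blocks for λ):
  λ = -4: algebraic multiplicity = 4, geometric multiplicity = 2

Determining the block sizes for each eigenvalue:
  λ = -4: with am = 4 and gm = 2, the partition is not yet determined (e.g. several partitions of 4 into 2 parts exist). Let N = A − (-4)·I. Computing rank(N^1) = 2, rank(N^2) = 1, rank(N^3) = 0; the number of blocks of size ≥ j is rank(N^{j−1}) − rank(N^j), giving [2, 1, 1]. So we have 1 block(s) of size 3, 1 block(s) of size 1 → block sizes [3, 1]

Assembling the blocks gives a Jordan form
J =
  [-4,  1,  0,  0]
  [ 0, -4,  1,  0]
  [ 0,  0, -4,  0]
  [ 0,  0,  0, -4]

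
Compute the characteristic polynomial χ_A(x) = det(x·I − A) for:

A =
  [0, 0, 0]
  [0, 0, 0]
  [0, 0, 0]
x^3

Expanding det(x·I − A) (e.g. by cofactor expansion or by noting that A is similar to its Jordan form J, which has the same characteristic polynomial as A) gives
  χ_A(x) = x^3
which factors as x^3. The eigenvalues (with algebraic multiplicities) are λ = 0 with multiplicity 3.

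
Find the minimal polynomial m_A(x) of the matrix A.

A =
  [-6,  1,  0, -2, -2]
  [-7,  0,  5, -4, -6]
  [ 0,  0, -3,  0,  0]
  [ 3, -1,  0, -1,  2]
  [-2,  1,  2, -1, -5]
x^3 + 9*x^2 + 27*x + 27

The characteristic polynomial is χ_A(x) = (x + 3)^5, so the eigenvalues are known. The minimal polynomial is
  m_A(x) = Π_λ (x − λ)^{k_λ}
where k_λ is the size of the *largest* Jordan block for λ (equivalently, the smallest k with (A − λI)^k v = 0 for every generalised eigenvector v of λ).

  λ = -3: largest Jordan block has size 3, contributing (x + 3)^3

So m_A(x) = (x + 3)^3 = x^3 + 9*x^2 + 27*x + 27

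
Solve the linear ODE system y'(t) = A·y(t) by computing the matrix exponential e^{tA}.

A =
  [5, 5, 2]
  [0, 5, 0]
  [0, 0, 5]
e^{tA} =
  [exp(5*t), 5*t*exp(5*t), 2*t*exp(5*t)]
  [0, exp(5*t), 0]
  [0, 0, exp(5*t)]

Strategy: write A = P · J · P⁻¹ where J is a Jordan canonical form, so e^{tA} = P · e^{tJ} · P⁻¹, and e^{tJ} can be computed block-by-block.

A has Jordan form
J =
  [5, 1, 0]
  [0, 5, 0]
  [0, 0, 5]
(up to reordering of blocks).

Per-block formulas:
  For a 2×2 Jordan block J_2(5): exp(t · J_2(5)) = e^(5t)·(I + t·N), where N is the 2×2 nilpotent shift.
  For a 1×1 block at λ = 5: exp(t · [5]) = [e^(5t)].

After assembling e^{tJ} and conjugating by P, we get:

e^{tA} =
  [exp(5*t), 5*t*exp(5*t), 2*t*exp(5*t)]
  [0, exp(5*t), 0]
  [0, 0, exp(5*t)]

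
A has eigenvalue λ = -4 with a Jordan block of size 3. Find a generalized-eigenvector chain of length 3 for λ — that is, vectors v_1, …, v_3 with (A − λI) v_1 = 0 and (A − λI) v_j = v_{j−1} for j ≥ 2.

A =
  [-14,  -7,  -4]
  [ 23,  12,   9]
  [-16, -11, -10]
A Jordan chain for λ = -4 of length 3:
v_1 = (3, -6, 3)ᵀ
v_2 = (-10, 23, -16)ᵀ
v_3 = (1, 0, 0)ᵀ

Let N = A − (-4)·I. We want v_3 with N^3 v_3 = 0 but N^2 v_3 ≠ 0; then v_{j-1} := N · v_j for j = 3, …, 2.

Pick v_3 = (1, 0, 0)ᵀ.
Then v_2 = N · v_3 = (-10, 23, -16)ᵀ.
Then v_1 = N · v_2 = (3, -6, 3)ᵀ.

Sanity check: (A − (-4)·I) v_1 = (0, 0, 0)ᵀ = 0. ✓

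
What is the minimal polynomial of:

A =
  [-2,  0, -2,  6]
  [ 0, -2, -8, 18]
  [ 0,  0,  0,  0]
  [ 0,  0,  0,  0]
x^2 + 2*x

The characteristic polynomial is χ_A(x) = x^2*(x + 2)^2, so the eigenvalues are known. The minimal polynomial is
  m_A(x) = Π_λ (x − λ)^{k_λ}
where k_λ is the size of the *largest* Jordan block for λ (equivalently, the smallest k with (A − λI)^k v = 0 for every generalised eigenvector v of λ).

  λ = -2: largest Jordan block has size 1, contributing (x + 2)
  λ = 0: largest Jordan block has size 1, contributing (x − 0)

So m_A(x) = x*(x + 2) = x^2 + 2*x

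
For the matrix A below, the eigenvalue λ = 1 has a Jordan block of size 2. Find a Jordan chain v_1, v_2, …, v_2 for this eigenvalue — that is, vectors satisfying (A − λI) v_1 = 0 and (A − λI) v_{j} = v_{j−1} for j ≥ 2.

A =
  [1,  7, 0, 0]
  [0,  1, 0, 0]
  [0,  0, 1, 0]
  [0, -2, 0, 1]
A Jordan chain for λ = 1 of length 2:
v_1 = (7, 0, 0, -2)ᵀ
v_2 = (0, 1, 0, 0)ᵀ

Let N = A − (1)·I. We want v_2 with N^2 v_2 = 0 but N^1 v_2 ≠ 0; then v_{j-1} := N · v_j for j = 2, …, 2.

Pick v_2 = (0, 1, 0, 0)ᵀ.
Then v_1 = N · v_2 = (7, 0, 0, -2)ᵀ.

Sanity check: (A − (1)·I) v_1 = (0, 0, 0, 0)ᵀ = 0. ✓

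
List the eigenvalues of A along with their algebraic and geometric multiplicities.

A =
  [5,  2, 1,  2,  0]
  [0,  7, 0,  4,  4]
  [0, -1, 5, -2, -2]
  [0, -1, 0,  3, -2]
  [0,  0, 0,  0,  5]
λ = 5: alg = 5, geom = 3

Step 1 — factor the characteristic polynomial to read off the algebraic multiplicities:
  χ_A(x) = (x - 5)^5

Step 2 — compute geometric multiplicities via the rank-nullity identity g(λ) = n − rank(A − λI):
  rank(A − (5)·I) = 2, so dim ker(A − (5)·I) = n − 2 = 3

Summary:
  λ = 5: algebraic multiplicity = 5, geometric multiplicity = 3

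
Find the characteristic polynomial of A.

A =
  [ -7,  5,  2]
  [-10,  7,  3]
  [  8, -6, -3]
x^3 + 3*x^2 + 3*x + 1

Expanding det(x·I − A) (e.g. by cofactor expansion or by noting that A is similar to its Jordan form J, which has the same characteristic polynomial as A) gives
  χ_A(x) = x^3 + 3*x^2 + 3*x + 1
which factors as (x + 1)^3. The eigenvalues (with algebraic multiplicities) are λ = -1 with multiplicity 3.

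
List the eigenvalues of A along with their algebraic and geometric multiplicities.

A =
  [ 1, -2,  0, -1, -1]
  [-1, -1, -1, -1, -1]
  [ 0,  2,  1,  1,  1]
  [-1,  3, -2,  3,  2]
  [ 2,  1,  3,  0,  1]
λ = 1: alg = 5, geom = 2

Step 1 — factor the characteristic polynomial to read off the algebraic multiplicities:
  χ_A(x) = (x - 1)^5

Step 2 — compute geometric multiplicities via the rank-nullity identity g(λ) = n − rank(A − λI):
  rank(A − (1)·I) = 3, so dim ker(A − (1)·I) = n − 3 = 2

Summary:
  λ = 1: algebraic multiplicity = 5, geometric multiplicity = 2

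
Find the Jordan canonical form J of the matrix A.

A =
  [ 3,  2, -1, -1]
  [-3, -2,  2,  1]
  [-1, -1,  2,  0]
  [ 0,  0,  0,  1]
J_3(1) ⊕ J_1(1)

The characteristic polynomial is
  det(x·I − A) = x^4 - 4*x^3 + 6*x^2 - 4*x + 1 = (x - 1)^4

Eigenvalues and multiplicities (the geometric multiplicity of λ is n − rank(A − λI), which equals the number of Jordan blocks for λ):
  λ = 1: algebraic multiplicity = 4, geometric multiplicity = 2

Determining the block sizes for each eigenvalue:
  λ = 1: with am = 4 and gm = 2, the partition is not yet determined (e.g. several partitions of 4 into 2 parts exist). Let N = A − (1)·I. Computing rank(N^1) = 2, rank(N^2) = 1, rank(N^3) = 0; the number of blocks of size ≥ j is rank(N^{j−1}) − rank(N^j), giving [2, 1, 1]. So we have 1 block(s) of size 3, 1 block(s) of size 1 → block sizes [3, 1]

Assembling the blocks gives a Jordan form
J =
  [1, 1, 0, 0]
  [0, 1, 1, 0]
  [0, 0, 1, 0]
  [0, 0, 0, 1]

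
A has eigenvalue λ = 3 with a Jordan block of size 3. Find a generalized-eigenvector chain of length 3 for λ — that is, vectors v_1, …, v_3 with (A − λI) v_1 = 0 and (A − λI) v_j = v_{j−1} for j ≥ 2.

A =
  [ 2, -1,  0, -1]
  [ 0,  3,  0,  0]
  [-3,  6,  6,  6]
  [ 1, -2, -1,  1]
A Jordan chain for λ = 3 of length 3:
v_1 = (3, 0, 9, -3)ᵀ
v_2 = (-1, 0, 6, -2)ᵀ
v_3 = (0, 1, 0, 0)ᵀ

Let N = A − (3)·I. We want v_3 with N^3 v_3 = 0 but N^2 v_3 ≠ 0; then v_{j-1} := N · v_j for j = 3, …, 2.

Pick v_3 = (0, 1, 0, 0)ᵀ.
Then v_2 = N · v_3 = (-1, 0, 6, -2)ᵀ.
Then v_1 = N · v_2 = (3, 0, 9, -3)ᵀ.

Sanity check: (A − (3)·I) v_1 = (0, 0, 0, 0)ᵀ = 0. ✓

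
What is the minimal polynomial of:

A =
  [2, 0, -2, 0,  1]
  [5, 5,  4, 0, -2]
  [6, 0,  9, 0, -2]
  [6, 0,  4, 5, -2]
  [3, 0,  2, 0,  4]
x^3 - 15*x^2 + 75*x - 125

The characteristic polynomial is χ_A(x) = (x - 5)^5, so the eigenvalues are known. The minimal polynomial is
  m_A(x) = Π_λ (x − λ)^{k_λ}
where k_λ is the size of the *largest* Jordan block for λ (equivalently, the smallest k with (A − λI)^k v = 0 for every generalised eigenvector v of λ).

  λ = 5: largest Jordan block has size 3, contributing (x − 5)^3

So m_A(x) = (x - 5)^3 = x^3 - 15*x^2 + 75*x - 125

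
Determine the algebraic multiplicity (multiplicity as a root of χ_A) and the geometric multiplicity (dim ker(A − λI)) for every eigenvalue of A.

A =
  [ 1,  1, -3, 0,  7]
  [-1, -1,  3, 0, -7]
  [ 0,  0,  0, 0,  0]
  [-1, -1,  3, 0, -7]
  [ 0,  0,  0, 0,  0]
λ = 0: alg = 5, geom = 4

Step 1 — factor the characteristic polynomial to read off the algebraic multiplicities:
  χ_A(x) = x^5

Step 2 — compute geometric multiplicities via the rank-nullity identity g(λ) = n − rank(A − λI):
  rank(A − (0)·I) = 1, so dim ker(A − (0)·I) = n − 1 = 4

Summary:
  λ = 0: algebraic multiplicity = 5, geometric multiplicity = 4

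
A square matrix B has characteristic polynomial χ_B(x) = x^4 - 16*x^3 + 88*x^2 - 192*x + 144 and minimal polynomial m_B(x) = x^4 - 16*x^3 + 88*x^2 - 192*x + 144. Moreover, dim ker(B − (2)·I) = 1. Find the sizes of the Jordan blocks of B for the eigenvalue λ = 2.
Block sizes for λ = 2: [2]

Step 1 — from the characteristic polynomial, algebraic multiplicity of λ = 2 is 2. From dim ker(B − (2)·I) = 1, there are exactly 1 Jordan blocks for λ = 2.
Step 2 — from the minimal polynomial, the factor (x − 2)^2 tells us the largest block for λ = 2 has size 2.
Step 3 — with total size 2, 1 blocks, and largest block 2, the block sizes (in nonincreasing order) are [2].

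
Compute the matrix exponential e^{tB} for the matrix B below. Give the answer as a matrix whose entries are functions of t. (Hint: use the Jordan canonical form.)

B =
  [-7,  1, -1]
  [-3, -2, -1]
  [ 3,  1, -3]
e^{tB} =
  [3*t^2*exp(-4*t)/2 - 3*t*exp(-4*t) + exp(-4*t), -t^2*exp(-4*t) + t*exp(-4*t), t^2*exp(-4*t)/2 - t*exp(-4*t)]
  [-3*t*exp(-4*t), 2*t*exp(-4*t) + exp(-4*t), -t*exp(-4*t)]
  [-9*t^2*exp(-4*t)/2 + 3*t*exp(-4*t), 3*t^2*exp(-4*t) + t*exp(-4*t), -3*t^2*exp(-4*t)/2 + t*exp(-4*t) + exp(-4*t)]

Strategy: write B = P · J · P⁻¹ where J is a Jordan canonical form, so e^{tB} = P · e^{tJ} · P⁻¹, and e^{tJ} can be computed block-by-block.

B has Jordan form
J =
  [-4,  1,  0]
  [ 0, -4,  1]
  [ 0,  0, -4]
(up to reordering of blocks).

Per-block formulas:
  For a 3×3 Jordan block J_3(-4): exp(t · J_3(-4)) = e^(-4t)·(I + t·N + (t^2/2)·N^2), where N is the 3×3 nilpotent shift.

After assembling e^{tJ} and conjugating by P, we get:

e^{tB} =
  [3*t^2*exp(-4*t)/2 - 3*t*exp(-4*t) + exp(-4*t), -t^2*exp(-4*t) + t*exp(-4*t), t^2*exp(-4*t)/2 - t*exp(-4*t)]
  [-3*t*exp(-4*t), 2*t*exp(-4*t) + exp(-4*t), -t*exp(-4*t)]
  [-9*t^2*exp(-4*t)/2 + 3*t*exp(-4*t), 3*t^2*exp(-4*t) + t*exp(-4*t), -3*t^2*exp(-4*t)/2 + t*exp(-4*t) + exp(-4*t)]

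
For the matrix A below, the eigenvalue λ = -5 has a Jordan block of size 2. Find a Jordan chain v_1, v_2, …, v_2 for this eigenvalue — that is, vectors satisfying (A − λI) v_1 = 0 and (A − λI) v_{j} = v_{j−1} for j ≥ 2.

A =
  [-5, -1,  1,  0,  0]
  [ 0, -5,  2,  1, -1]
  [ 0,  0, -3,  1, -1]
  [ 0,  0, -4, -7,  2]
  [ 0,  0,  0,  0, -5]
A Jordan chain for λ = -5 of length 2:
v_1 = (-1, 0, 0, 0, 0)ᵀ
v_2 = (0, 1, 0, 0, 0)ᵀ

Let N = A − (-5)·I. We want v_2 with N^2 v_2 = 0 but N^1 v_2 ≠ 0; then v_{j-1} := N · v_j for j = 2, …, 2.

Pick v_2 = (0, 1, 0, 0, 0)ᵀ.
Then v_1 = N · v_2 = (-1, 0, 0, 0, 0)ᵀ.

Sanity check: (A − (-5)·I) v_1 = (0, 0, 0, 0, 0)ᵀ = 0. ✓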